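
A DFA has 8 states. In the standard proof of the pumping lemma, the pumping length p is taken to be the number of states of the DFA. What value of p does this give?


Pumping lemma for regular languages (standard proof):
Take p = |Q|, the number of DFA states.
Any string of length >= |Q| passes through |Q|+1 states while reading its first |Q| symbols,
so by pigeonhole some state repeats, giving the loop that can be pumped.
Here |Q| = 8
Therefore the proof uses p = 8

8


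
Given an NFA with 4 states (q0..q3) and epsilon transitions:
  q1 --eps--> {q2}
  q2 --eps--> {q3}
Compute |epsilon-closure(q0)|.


Starting from q0
Initialize closure = {q0}
q0 has no outgoing epsilon transitions -> nothing to add
Final closure: {q0}
Size = 1

1


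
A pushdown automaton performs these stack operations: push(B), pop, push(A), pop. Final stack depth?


Tracing stack operations:
  push(B) -> stack = [B], depth=1
  pop -> removed B, stack = [], depth=0
  push(A) -> stack = [A], depth=1
  pop -> removed A, stack = [], depth=0
Final depth = 0

0


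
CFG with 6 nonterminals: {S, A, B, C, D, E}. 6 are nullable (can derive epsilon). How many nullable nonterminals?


Nonterminals: {S, A, B, C, D, E}
A nonterminal is nullable if it can derive epsilon
Counting nullable nonterminals: 6
Total nullable = 6

6


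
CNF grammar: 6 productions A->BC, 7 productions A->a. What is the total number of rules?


CNF allows two rule forms:
  A -> BC (binary): 6 rules
  A -> a (terminal): 7 rules
Total = 6 + 7 = 13

13


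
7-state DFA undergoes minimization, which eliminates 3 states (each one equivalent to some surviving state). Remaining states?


Original DFA: 7 states
Redundant states removed: 3
Minimized states = original - removed
= 7 - 3
= 4

4


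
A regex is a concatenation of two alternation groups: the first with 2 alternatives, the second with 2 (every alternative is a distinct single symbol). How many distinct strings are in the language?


First group: 2 alternatives
Second group: 2 alternatives
Concatenation: each choice from group 1 pairs with each from group 2
Total = 2 x 2 = 4

4


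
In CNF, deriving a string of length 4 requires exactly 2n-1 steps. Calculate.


Chomsky Normal Form derivation:
String length n = 4
Each step either:
  - Splits a nonterminal into two (n-1 such steps)
  - Converts a nonterminal to terminal (n such steps)
Total = (n-1) + n = 2n - 1
= 2(4) - 1
= 8 - 1
= 7

7


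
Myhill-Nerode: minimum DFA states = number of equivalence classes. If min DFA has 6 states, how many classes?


Myhill-Nerode theorem:
Number of equivalence classes = number of states in minimal DFA
Minimal DFA states = 6
Therefore equivalence classes = 6

6


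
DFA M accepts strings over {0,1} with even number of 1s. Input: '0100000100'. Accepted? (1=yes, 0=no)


DFA has 2 states: q_even (start, accept=yes) and q_odd
Processing string '0100000100' character by character:
  Position 0: read '0', 1-count=0 -> q_even (no change)
  Position 1: read '1', 1-count=1 -> q_odd
  Position 2: read '0', 1-count=1 -> q_odd (no change)
  Position 3: read '0', 1-count=1 -> q_odd (no change)
  Position 4: read '0', 1-count=1 -> q_odd (no change)
  Position 5: read '0', 1-count=1 -> q_odd (no change)
  Position 6: read '0', 1-count=1 -> q_odd (no change)
  Position 7: read '1', 1-count=2 -> q_even
  Position 8: read '0', 1-count=2 -> q_even (no change)
  Position 9: read '0', 1-count=2 -> q_even (no change)
Final state: q_even, total 1s = 2 (even); the DFA requires an even count -> accept

1


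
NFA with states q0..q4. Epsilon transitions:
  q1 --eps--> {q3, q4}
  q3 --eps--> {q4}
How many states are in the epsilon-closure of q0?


Starting from q0
Initialize closure = {q0}
q0 has no outgoing epsilon transitions -> nothing to add
Final closure: {q0}
Size = 1

1


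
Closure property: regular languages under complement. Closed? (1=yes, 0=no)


Regular languages are closed under:
- Union (DFA product construction)
- Intersection (DFA product construction)
- Complement (swap accept/reject states)
- Concatenation (NFA construction)
- Kleene star (NFA construction)
complement is in this list
Therefore: closed

1


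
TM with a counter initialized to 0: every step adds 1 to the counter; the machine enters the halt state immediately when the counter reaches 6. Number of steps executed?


Counter starts at 0. Counting sequence:
  Step 1: counter = 1
  Step 2: counter = 2
  Step 3: counter = 3
  Step 4: counter = 4
  Step 5: counter = 5
  Step 6: counter = 6
Counter reached 6 -> halt
Total steps = 6

6


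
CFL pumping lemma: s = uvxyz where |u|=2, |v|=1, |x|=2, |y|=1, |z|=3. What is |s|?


|s| = |u| + |v| + |x| + |y| + |z|
= 2 + 1 + 2 + 1 + 3
= 3 + 2 + 4
= 5 + 4
= 9

9


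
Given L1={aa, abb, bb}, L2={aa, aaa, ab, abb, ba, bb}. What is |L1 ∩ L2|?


L1 = {aa, abb, bb}
L2 = {aa, aaa, ab, abb, ba, bb}
Checking each string in L1 against L2:
  'aa': in L2? Yes
  'abb': in L2? Yes
  'bb': in L2? Yes
Intersection = {aa, abb, bb}
|L1 ∩ L2| = 3

3


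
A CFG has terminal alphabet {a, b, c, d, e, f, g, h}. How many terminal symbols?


Terminal symbols: a, b, c, d, e, f, g, h
Counting each: a (#1), b (#2), c (#3), d (#4), e (#5), f (#6), g (#7), h (#8)
Total = 8

8


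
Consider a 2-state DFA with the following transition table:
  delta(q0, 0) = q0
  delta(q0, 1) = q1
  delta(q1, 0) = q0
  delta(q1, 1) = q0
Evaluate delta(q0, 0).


Looking up transition function:
delta(q0, 0) in the table
Row: q0, Column: 0
Result: q0

q0


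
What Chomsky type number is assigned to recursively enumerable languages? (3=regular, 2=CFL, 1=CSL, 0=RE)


Chomsky hierarchy levels:
  Type 3: Regular (DFA/NFA/regex)
  Type 2: Context-free (PDA)
  Type 1: Context-sensitive
  Type 0: Recursively enumerable (TM)
'recursively enumerable' corresponds to Type 0

0


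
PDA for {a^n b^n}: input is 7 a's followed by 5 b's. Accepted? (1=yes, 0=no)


Language requires equal numbers of a's and b's
PDA pushes for each 'a', pops for each 'b'
Number of a's = 7
Number of b's = 5
7 != 5 -> Reject

0


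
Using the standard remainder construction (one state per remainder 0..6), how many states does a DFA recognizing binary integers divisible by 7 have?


Divisibility by 7 is tracked via the remainder mod 7: 0, 1, ..., 6
The construction assigns one state to each remainder
Number of remainders = 7

7


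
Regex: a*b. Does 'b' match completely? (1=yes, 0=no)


Pattern: a*b
String: 'b'
Pattern requires: zero or more 'a's followed by exactly one 'b'
Found 0 leading 'a's
Remaining: 'b'
Remaining is exactly 'b' -> match
Result: 1

1


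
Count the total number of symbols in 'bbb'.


String: 'bbb'
Counting characters:
  'b' appears 3 time(s)
Total length = 0 + 3 = 3

3


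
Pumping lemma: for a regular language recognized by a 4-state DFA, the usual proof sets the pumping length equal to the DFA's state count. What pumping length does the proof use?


Pumping lemma for regular languages (standard proof):
Take p = |Q|, the number of DFA states.
Any string of length >= |Q| passes through |Q|+1 states while reading its first |Q| symbols,
so by pigeonhole some state repeats, giving the loop that can be pumped.
Here |Q| = 4
Therefore the proof uses p = 4

4


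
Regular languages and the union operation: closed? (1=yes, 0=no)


Regular languages are closed under all standard operations:
- Union: Yes (product construction)
- Intersection: Yes (product construction)
- Complement: Yes (swap accept/reject)
- Concatenation: Yes (NFA construction)
Operation: union -> Closed

1


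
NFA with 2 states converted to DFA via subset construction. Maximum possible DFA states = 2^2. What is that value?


NFA has 2 states
Subset construction: each DFA state = subset of NFA states
Maximum subsets = 2^2
2^2 = 4

4


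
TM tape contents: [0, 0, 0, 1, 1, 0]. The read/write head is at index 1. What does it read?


Tape: [0, 0, 0, 1, 1, 0]
Positions: 0 1 2 3 4 5
Values:    0 0 0 1 1 0
Head at position 1
tape[1] = 0

0


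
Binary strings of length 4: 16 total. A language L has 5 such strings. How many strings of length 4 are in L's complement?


Alphabet: {0,1}
String length: 4
Total strings of length 4 = 2^4 = 16
Strings in L = 5
Complement = total - |L|
= 16 - 5
= 11

11


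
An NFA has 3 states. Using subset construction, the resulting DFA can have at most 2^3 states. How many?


NFA has 3 states
Subset construction: each DFA state = subset of NFA states
Maximum subsets = 2^3
2^3 = 8

8


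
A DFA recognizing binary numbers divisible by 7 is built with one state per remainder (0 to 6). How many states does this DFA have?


Divisibility by 7 is tracked via the remainder mod 7: 0, 1, ..., 6
The construction assigns one state to each remainder
Number of remainders = 7

7


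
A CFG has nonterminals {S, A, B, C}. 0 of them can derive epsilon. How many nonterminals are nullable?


Nonterminals: {S, A, B, C}
A nonterminal is nullable if it can derive epsilon
Counting nullable nonterminals: 0
Total nullable = 0

0


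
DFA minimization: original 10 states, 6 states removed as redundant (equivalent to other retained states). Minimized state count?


Original DFA: 10 states
Redundant states removed: 6
Minimized states = original - removed
= 10 - 6
= 4

4


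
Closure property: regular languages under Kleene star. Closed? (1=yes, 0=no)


Regular languages are closed under:
- Union (DFA product construction)
- Intersection (DFA product construction)
- Complement (swap accept/reject states)
- Concatenation (NFA construction)
- Kleene star (NFA construction)
Kleene star is in this list
Therefore: closed

1


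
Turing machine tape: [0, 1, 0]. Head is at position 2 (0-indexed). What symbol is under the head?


Tape: [0, 1, 0]
Positions: 0 1 2
Values:    0 1 0
Head at position 2
tape[2] = 0

0


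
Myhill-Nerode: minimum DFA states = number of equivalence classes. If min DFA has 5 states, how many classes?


Myhill-Nerode theorem:
Number of equivalence classes = number of states in minimal DFA
Minimal DFA states = 5
Therefore equivalence classes = 5

5


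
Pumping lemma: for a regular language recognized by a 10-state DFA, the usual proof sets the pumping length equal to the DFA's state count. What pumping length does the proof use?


Pumping lemma for regular languages (standard proof):
Take p = |Q|, the number of DFA states.
Any string of length >= |Q| passes through |Q|+1 states while reading its first |Q| symbols,
so by pigeonhole some state repeats, giving the loop that can be pumped.
Here |Q| = 10
Therefore the proof uses p = 10

10


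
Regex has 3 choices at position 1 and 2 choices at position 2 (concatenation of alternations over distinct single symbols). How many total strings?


First group: 3 alternatives
Second group: 2 alternatives
Concatenation: each choice from group 1 pairs with each from group 2
Total = 3 x 2 = 6

6


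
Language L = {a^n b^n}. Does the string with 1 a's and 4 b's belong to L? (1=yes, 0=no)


Language requires equal numbers of a's and b's
PDA pushes for each 'a', pops for each 'b'
Number of a's = 1
Number of b's = 4
1 != 4 -> Reject

0


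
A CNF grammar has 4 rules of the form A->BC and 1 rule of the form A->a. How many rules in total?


CNF allows two rule forms:
  A -> BC (binary): 4 rules
  A -> a (terminal): 1 rule
Total = 4 + 1 = 5

5


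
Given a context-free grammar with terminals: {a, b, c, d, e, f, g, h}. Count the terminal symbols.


Terminal symbols: a, b, c, d, e, f, g, h
Counting each: a (#1), b (#2), c (#3), d (#4), e (#5), f (#6), g (#7), h (#8)
Total = 8

8


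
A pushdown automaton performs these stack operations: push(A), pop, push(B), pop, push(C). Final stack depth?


Tracing stack operations:
  push(A) -> stack = [A], depth=1
  pop -> removed A, stack = [], depth=0
  push(B) -> stack = [B], depth=1
  pop -> removed B, stack = [], depth=0
  push(C) -> stack = [C], depth=1
Final depth = 1

1


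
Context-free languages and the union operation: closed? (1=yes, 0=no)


CFL closure properties:
  Closed under: union, concatenation, Kleene star
  NOT closed under: intersection, complement
Operation 'union' is in closed list -> Yes (closed)

1


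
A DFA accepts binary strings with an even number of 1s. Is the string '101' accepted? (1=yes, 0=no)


DFA has 2 states: q_even (start, accept=yes) and q_odd
Processing string '101' character by character:
  Position 0: read '1', 1-count=1 -> q_odd
  Position 1: read '0', 1-count=1 -> q_odd (no change)
  Position 2: read '1', 1-count=2 -> q_even
Final state: q_even, total 1s = 2 (even); the DFA requires an even count -> accept

1


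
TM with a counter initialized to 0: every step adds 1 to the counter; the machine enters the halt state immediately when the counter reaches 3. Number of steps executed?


Counter starts at 0. Counting sequence:
  Step 1: counter = 1
  Step 2: counter = 2
  Step 3: counter = 3
Counter reached 3 -> halt
Total steps = 3

3


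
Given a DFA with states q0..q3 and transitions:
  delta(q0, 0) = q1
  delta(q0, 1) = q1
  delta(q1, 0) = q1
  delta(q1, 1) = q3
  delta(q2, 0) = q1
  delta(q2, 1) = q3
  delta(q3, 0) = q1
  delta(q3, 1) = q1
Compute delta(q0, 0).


Looking up transition function:
delta(q0, 0) in the table
Row: q0, Column: 0
Result: q1

q1


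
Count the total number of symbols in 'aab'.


String: 'aab'
Counting characters:
  'a' appears 2 time(s)
  'b' appears 1 time(s)
Total length = 2 + 1 = 3

3


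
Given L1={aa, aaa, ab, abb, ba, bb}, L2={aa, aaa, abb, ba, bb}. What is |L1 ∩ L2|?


L1 = {aa, aaa, ab, abb, ba, bb}
L2 = {aa, aaa, abb, ba, bb}
Checking each string in L1 against L2:
  'aa': in L2? Yes
  'aaa': in L2? Yes
  'ab': in L2? No
  'abb': in L2? Yes
  'ba': in L2? Yes
  'bb': in L2? Yes
Intersection = {aa, aaa, abb, ba, bb}
|L1 ∩ L2| = 5

5


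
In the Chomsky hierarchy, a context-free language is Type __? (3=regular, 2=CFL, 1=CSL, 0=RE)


Chomsky hierarchy levels:
  Type 3: Regular (DFA/NFA/regex)
  Type 2: Context-free (PDA)
  Type 1: Context-sensitive
  Type 0: Recursively enumerable (TM)
'context-free' corresponds to Type 2

2


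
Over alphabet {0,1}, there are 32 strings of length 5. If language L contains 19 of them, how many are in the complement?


Alphabet: {0,1}
String length: 5
Total strings of length 5 = 2^5 = 32
Strings in L = 19
Complement = total - |L|
= 32 - 19
= 13

13


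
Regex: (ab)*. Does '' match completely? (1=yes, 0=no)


Pattern: (ab)*
String: ''
Pattern requires: zero or more repetitions of 'ab'
Pairs: []
All pairs are 'ab'? Yes
Result: 1

1


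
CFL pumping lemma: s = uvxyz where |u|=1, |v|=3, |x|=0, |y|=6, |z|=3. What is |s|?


|s| = |u| + |v| + |x| + |y| + |z|
= 1 + 3 + 0 + 6 + 3
= 4 + 0 + 9
= 4 + 9
= 13

13


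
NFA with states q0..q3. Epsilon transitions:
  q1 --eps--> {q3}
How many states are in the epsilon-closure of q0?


Starting from q0
Initialize closure = {q0}
q0 has no outgoing epsilon transitions -> nothing to add
Final closure: {q0}
Size = 1

1


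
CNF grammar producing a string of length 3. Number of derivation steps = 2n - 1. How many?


Chomsky Normal Form derivation:
String length n = 3
Each step either:
  - Splits a nonterminal into two (n-1 such steps)
  - Converts a nonterminal to terminal (n such steps)
Total = (n-1) + n = 2n - 1
= 2(3) - 1
= 6 - 1
= 5

5


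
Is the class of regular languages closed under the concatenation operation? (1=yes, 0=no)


Regular languages are closed under:
- Union (DFA product construction)
- Intersection (DFA product construction)
- Complement (swap accept/reject states)
- Concatenation (NFA construction)
- Kleene star (NFA construction)
concatenation is in this list
Therefore: closed

1


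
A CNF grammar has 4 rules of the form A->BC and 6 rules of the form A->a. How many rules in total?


CNF allows two rule forms:
  A -> BC (binary): 4 rules
  A -> a (terminal): 6 rules
Total = 4 + 6 = 10

10


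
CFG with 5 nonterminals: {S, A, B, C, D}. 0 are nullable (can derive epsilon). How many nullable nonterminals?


Nonterminals: {S, A, B, C, D}
A nonterminal is nullable if it can derive epsilon
Counting nullable nonterminals: 0
Total nullable = 0

0


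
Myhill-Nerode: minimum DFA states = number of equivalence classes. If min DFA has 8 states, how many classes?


Myhill-Nerode theorem:
Number of equivalence classes = number of states in minimal DFA
Minimal DFA states = 8
Therefore equivalence classes = 8

8


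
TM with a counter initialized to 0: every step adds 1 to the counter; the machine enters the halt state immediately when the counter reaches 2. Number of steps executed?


Counter starts at 0. Counting sequence:
  Step 1: counter = 1
  Step 2: counter = 2
Counter reached 2 -> halt
Total steps = 2

2


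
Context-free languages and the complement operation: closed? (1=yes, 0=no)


CFL closure properties:
  Closed under: union, concatenation, Kleene star
  NOT closed under: intersection, complement
Operation 'complement' is in not-closed list -> No (not closed)

0


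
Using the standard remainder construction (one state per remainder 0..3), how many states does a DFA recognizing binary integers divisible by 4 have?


Divisibility by 4 is tracked via the remainder mod 4: 0, 1, ..., 3
The construction assigns one state to each remainder
Number of remainders = 4

4


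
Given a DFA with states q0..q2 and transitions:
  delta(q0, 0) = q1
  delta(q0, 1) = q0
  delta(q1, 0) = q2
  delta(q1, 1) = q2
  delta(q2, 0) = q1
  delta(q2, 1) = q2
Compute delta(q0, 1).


Looking up transition function:
delta(q0, 1) in the table
Row: q0, Column: 1
Result: q0

q0


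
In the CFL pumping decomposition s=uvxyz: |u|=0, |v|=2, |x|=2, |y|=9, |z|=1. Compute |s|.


|s| = |u| + |v| + |x| + |y| + |z|
= 0 + 2 + 2 + 9 + 1
= 2 + 2 + 10
= 4 + 10
= 14

14


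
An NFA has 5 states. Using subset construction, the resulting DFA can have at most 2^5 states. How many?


NFA has 5 states
Subset construction: each DFA state = subset of NFA states
Maximum subsets = 2^5
2^5 = 32

32


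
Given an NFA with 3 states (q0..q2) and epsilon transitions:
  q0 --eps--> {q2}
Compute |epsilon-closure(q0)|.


Starting from q0
Initialize closure = {q0}
Follow epsilon from q0 -> add q2
Final closure: {q0, q2}
Size = 2

2


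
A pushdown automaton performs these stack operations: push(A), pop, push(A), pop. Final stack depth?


Tracing stack operations:
  push(A) -> stack = [A], depth=1
  pop -> removed A, stack = [], depth=0
  push(A) -> stack = [A], depth=1
  pop -> removed A, stack = [], depth=0
Final depth = 0

0


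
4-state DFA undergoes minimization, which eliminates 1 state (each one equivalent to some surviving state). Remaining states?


Original DFA: 4 states
Redundant states removed: 1
Minimized states = original - removed
= 4 - 1
= 3

3


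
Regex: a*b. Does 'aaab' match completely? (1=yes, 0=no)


Pattern: a*b
String: 'aaab'
Pattern requires: zero or more 'a's followed by exactly one 'b'
Found 3 leading 'a's
Remaining: 'b'
Remaining is exactly 'b' -> match
Result: 1

1


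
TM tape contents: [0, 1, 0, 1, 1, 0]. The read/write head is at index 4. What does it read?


Tape: [0, 1, 0, 1, 1, 0]
Positions: 0 1 2 3 4 5
Values:    0 1 0 1 1 0
Head at position 4
tape[4] = 1

1


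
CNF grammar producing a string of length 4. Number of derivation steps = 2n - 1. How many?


Chomsky Normal Form derivation:
String length n = 4
Each step either:
  - Splits a nonterminal into two (n-1 such steps)
  - Converts a nonterminal to terminal (n such steps)
Total = (n-1) + n = 2n - 1
= 2(4) - 1
= 8 - 1
= 7

7


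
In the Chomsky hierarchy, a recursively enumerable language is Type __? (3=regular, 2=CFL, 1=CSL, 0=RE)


Chomsky hierarchy levels:
  Type 3: Regular (DFA/NFA/regex)
  Type 2: Context-free (PDA)
  Type 1: Context-sensitive
  Type 0: Recursively enumerable (TM)
'recursively enumerable' corresponds to Type 0

0


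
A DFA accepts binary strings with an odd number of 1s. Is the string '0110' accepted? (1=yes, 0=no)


DFA has 2 states: q_even (start, accept=no) and q_odd
Processing string '0110' character by character:
  Position 0: read '0', 1-count=0 -> q_even (no change)
  Position 1: read '1', 1-count=1 -> q_odd
  Position 2: read '1', 1-count=2 -> q_even
  Position 3: read '0', 1-count=2 -> q_even (no change)
Final state: q_even, total 1s = 2 (even); the DFA requires an odd count -> reject

0


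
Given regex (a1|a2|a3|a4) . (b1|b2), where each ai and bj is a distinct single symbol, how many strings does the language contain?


First group: 4 alternatives
Second group: 2 alternatives
Concatenation: each choice from group 1 pairs with each from group 2
Total = 4 x 2 = 8

8


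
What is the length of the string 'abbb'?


String: 'abbb'
Counting characters:
  'a' appears 1 time(s)
  'b' appears 3 time(s)
Total length = 1 + 3 = 4

4


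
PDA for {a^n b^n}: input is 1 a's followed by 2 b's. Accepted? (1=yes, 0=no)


Language requires equal numbers of a's and b's
PDA pushes for each 'a', pops for each 'b'
Number of a's = 1
Number of b's = 2
1 != 2 -> Reject

0


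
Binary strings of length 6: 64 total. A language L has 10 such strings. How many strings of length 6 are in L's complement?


Alphabet: {0,1}
String length: 6
Total strings of length 6 = 2^6 = 64
Strings in L = 10
Complement = total - |L|
= 64 - 10
= 54

54


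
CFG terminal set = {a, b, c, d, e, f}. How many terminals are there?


Terminal symbols: a, b, c, d, e, f
Counting each: a (#1), b (#2), c (#3), d (#4), e (#5), f (#6)
Total = 6

6


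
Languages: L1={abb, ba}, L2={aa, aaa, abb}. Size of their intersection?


L1 = {abb, ba}
L2 = {aa, aaa, abb}
Checking each string in L1 against L2:
  'abb': in L2? Yes
  'ba': in L2? No
Intersection = {abb}
|L1 ∩ L2| = 1

1


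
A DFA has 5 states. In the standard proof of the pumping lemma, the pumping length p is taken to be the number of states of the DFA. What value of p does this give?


Pumping lemma for regular languages (standard proof):
Take p = |Q|, the number of DFA states.
Any string of length >= |Q| passes through |Q|+1 states while reading its first |Q| symbols,
so by pigeonhole some state repeats, giving the loop that can be pumped.
Here |Q| = 5
Therefore the proof uses p = 5

5


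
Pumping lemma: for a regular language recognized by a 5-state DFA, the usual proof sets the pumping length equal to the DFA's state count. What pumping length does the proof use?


Pumping lemma for regular languages (standard proof):
Take p = |Q|, the number of DFA states.
Any string of length >= |Q| passes through |Q|+1 states while reading its first |Q| symbols,
so by pigeonhole some state repeats, giving the loop that can be pumped.
Here |Q| = 5
Therefore the proof uses p = 5

5


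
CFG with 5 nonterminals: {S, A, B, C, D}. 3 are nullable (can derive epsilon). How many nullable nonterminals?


Nonterminals: {S, A, B, C, D}
A nonterminal is nullable if it can derive epsilon
Counting nullable nonterminals: 3
Total nullable = 3

3


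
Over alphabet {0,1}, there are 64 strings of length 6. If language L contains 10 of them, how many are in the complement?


Alphabet: {0,1}
String length: 6
Total strings of length 6 = 2^6 = 64
Strings in L = 10
Complement = total - |L|
= 64 - 10
= 54

54


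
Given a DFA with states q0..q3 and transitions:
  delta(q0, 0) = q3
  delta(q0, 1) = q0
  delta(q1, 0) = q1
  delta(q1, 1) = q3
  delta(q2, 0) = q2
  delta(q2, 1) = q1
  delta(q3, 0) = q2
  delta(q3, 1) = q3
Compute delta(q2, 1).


Looking up transition function:
delta(q2, 1) in the table
Row: q2, Column: 1
Result: q1

q1


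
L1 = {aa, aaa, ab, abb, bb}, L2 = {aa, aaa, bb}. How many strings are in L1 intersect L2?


L1 = {aa, aaa, ab, abb, bb}
L2 = {aa, aaa, bb}
Checking each string in L1 against L2:
  'aa': in L2? Yes
  'aaa': in L2? Yes
  'ab': in L2? No
  'abb': in L2? No
  'bb': in L2? Yes
Intersection = {aa, aaa, bb}
|L1 ∩ L2| = 3

3


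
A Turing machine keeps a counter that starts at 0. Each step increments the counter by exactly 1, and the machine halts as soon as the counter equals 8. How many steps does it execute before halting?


Counter starts at 0. Counting sequence:
  Step 1: counter = 1
  Step 2: counter = 2
  Step 3: counter = 3
  Step 4: counter = 4
  Step 5: counter = 5
  Step 6: counter = 6
  Step 7: counter = 7
  Step 8: counter = 8
Counter reached 8 -> halt
Total steps = 8

8


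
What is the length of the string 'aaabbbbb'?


String: 'aaabbbbb'
Counting characters:
  'a' appears 3 time(s)
  'b' appears 5 time(s)
Total length = 3 + 5 = 8

8


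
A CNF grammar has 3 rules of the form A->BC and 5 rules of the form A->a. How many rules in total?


CNF allows two rule forms:
  A -> BC (binary): 3 rules
  A -> a (terminal): 5 rules
Total = 3 + 5 = 8

8


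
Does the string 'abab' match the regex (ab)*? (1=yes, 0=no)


Pattern: (ab)*
String: 'abab'
Pattern requires: zero or more repetitions of 'ab'
Pairs: ['ab', 'ab']
All pairs are 'ab'? Yes
Result: 1

1


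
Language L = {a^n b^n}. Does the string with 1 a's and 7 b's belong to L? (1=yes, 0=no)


Language requires equal numbers of a's and b's
PDA pushes for each 'a', pops for each 'b'
Number of a's = 1
Number of b's = 7
1 != 7 -> Reject

0


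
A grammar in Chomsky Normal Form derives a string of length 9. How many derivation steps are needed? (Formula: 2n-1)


Chomsky Normal Form derivation:
String length n = 9
Each step either:
  - Splits a nonterminal into two (n-1 such steps)
  - Converts a nonterminal to terminal (n such steps)
Total = (n-1) + n = 2n - 1
= 2(9) - 1
= 18 - 1
= 17

17


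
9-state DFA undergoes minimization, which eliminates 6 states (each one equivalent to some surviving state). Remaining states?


Original DFA: 9 states
Redundant states removed: 6
Minimized states = original - removed
= 9 - 6
= 3

3


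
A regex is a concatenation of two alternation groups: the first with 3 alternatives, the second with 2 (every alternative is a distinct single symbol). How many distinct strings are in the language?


First group: 3 alternatives
Second group: 2 alternatives
Concatenation: each choice from group 1 pairs with each from group 2
Total = 3 x 2 = 6

6


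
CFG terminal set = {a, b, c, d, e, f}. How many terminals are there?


Terminal symbols: a, b, c, d, e, f
Counting each: a (#1), b (#2), c (#3), d (#4), e (#5), f (#6)
Total = 6

6


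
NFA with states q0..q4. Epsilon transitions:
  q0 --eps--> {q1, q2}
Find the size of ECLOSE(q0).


Starting from q0
Initialize closure = {q0}
Follow epsilon from q0 -> add q1
Follow epsilon from q0 -> add q2
Final closure: {q0, q1, q2}
Size = 3

3


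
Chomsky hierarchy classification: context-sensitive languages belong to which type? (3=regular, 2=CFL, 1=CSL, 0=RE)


Chomsky hierarchy levels:
  Type 3: Regular (DFA/NFA/regex)
  Type 2: Context-free (PDA)
  Type 1: Context-sensitive
  Type 0: Recursively enumerable (TM)
'context-sensitive' corresponds to Type 1

1


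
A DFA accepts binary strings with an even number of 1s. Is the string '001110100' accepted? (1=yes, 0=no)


DFA has 2 states: q_even (start, accept=yes) and q_odd
Processing string '001110100' character by character:
  Position 0: read '0', 1-count=0 -> q_even (no change)
  Position 1: read '0', 1-count=0 -> q_even (no change)
  Position 2: read '1', 1-count=1 -> q_odd
  Position 3: read '1', 1-count=2 -> q_even
  Position 4: read '1', 1-count=3 -> q_odd
  Position 5: read '0', 1-count=3 -> q_odd (no change)
  Position 6: read '1', 1-count=4 -> q_even
  Position 7: read '0', 1-count=4 -> q_even (no change)
  Position 8: read '0', 1-count=4 -> q_even (no change)
Final state: q_even, total 1s = 4 (even); the DFA requires an even count -> accept

1


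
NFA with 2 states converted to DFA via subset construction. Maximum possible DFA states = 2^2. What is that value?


NFA has 2 states
Subset construction: each DFA state = subset of NFA states
Maximum subsets = 2^2
2^2 = 4

4


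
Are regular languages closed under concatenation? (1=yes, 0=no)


Regular languages are closed under:
- Union (DFA product construction)
- Intersection (DFA product construction)
- Complement (swap accept/reject states)
- Concatenation (NFA construction)
- Kleene star (NFA construction)
concatenation is in this list
Therefore: closed

1


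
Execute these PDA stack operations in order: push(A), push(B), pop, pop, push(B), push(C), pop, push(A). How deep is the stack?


Tracing stack operations:
  push(A) -> stack = [A], depth=1
  push(B) -> stack = [A,B], depth=2
  pop -> removed B, stack = [A], depth=1
  pop -> removed A, stack = [], depth=0
  push(B) -> stack = [B], depth=1
  push(C) -> stack = [B,C], depth=2
  pop -> removed C, stack = [B], depth=1
  push(A) -> stack = [B,A], depth=2
Final depth = 2

2


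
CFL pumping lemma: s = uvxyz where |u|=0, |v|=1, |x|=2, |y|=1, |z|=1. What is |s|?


|s| = |u| + |v| + |x| + |y| + |z|
= 0 + 1 + 2 + 1 + 1
= 1 + 2 + 2
= 3 + 2
= 5

5


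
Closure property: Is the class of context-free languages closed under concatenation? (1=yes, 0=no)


CFL closure properties:
  Closed under: union, concatenation, Kleene star
  NOT closed under: intersection, complement
Operation 'concatenation' is in closed list -> Yes (closed)

1


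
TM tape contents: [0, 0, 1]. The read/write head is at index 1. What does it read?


Tape: [0, 0, 1]
Positions: 0 1 2
Values:    0 0 1
Head at position 1
tape[1] = 0

0


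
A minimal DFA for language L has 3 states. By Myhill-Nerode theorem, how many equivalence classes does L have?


Myhill-Nerode theorem:
Number of equivalence classes = number of states in minimal DFA
Minimal DFA states = 3
Therefore equivalence classes = 3

3


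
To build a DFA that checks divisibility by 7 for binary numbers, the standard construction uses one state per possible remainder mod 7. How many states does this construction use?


Divisibility by 7 is tracked via the remainder mod 7: 0, 1, ..., 6
The construction assigns one state to each remainder
Number of remainders = 7

7


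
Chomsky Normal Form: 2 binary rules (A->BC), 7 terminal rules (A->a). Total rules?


CNF allows two rule forms:
  A -> BC (binary): 2 rules
  A -> a (terminal): 7 rules
Total = 2 + 7 = 9

9


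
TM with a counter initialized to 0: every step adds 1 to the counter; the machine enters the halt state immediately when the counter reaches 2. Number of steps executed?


Counter starts at 0. Counting sequence:
  Step 1: counter = 1
  Step 2: counter = 2
Counter reached 2 -> halt
Total steps = 2

2


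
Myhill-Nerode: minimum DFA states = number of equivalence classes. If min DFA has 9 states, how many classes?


Myhill-Nerode theorem:
Number of equivalence classes = number of states in minimal DFA
Minimal DFA states = 9
Therefore equivalence classes = 9

9


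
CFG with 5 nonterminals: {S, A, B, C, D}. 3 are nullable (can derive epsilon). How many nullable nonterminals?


Nonterminals: {S, A, B, C, D}
A nonterminal is nullable if it can derive epsilon
Counting nullable nonterminals: 3
Total nullable = 3

3


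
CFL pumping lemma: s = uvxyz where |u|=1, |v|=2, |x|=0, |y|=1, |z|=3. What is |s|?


|s| = |u| + |v| + |x| + |y| + |z|
= 1 + 2 + 0 + 1 + 3
= 3 + 0 + 4
= 3 + 4
= 7

7


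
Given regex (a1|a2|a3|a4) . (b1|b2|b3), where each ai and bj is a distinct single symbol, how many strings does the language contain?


First group: 4 alternatives
Second group: 3 alternatives
Concatenation: each choice from group 1 pairs with each from group 2
Total = 4 x 3 = 12

12


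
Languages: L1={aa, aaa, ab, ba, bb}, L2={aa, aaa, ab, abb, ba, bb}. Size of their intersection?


L1 = {aa, aaa, ab, ba, bb}
L2 = {aa, aaa, ab, abb, ba, bb}
Checking each string in L1 against L2:
  'aa': in L2? Yes
  'aaa': in L2? Yes
  'ab': in L2? Yes
  'ba': in L2? Yes
  'bb': in L2? Yes
Intersection = {aa, aaa, ab, ba, bb}
|L1 ∩ L2| = 5

5


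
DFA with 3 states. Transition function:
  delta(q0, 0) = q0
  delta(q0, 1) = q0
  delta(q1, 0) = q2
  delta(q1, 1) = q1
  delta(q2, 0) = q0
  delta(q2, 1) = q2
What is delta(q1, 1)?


Looking up transition function:
delta(q1, 1) in the table
Row: q1, Column: 1
Result: q1

q1


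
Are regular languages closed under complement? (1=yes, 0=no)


Regular languages are closed under all standard operations:
- Union: Yes (product construction)
- Intersection: Yes (product construction)
- Complement: Yes (swap accept/reject)
- Concatenation: Yes (NFA construction)
Operation: complement -> Closed

1


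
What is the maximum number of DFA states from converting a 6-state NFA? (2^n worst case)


NFA has 6 states
Subset construction: each DFA state = subset of NFA states
Maximum subsets = 2^6
2^6 = 64

64


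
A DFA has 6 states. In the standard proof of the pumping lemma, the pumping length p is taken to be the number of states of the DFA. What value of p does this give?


Pumping lemma for regular languages (standard proof):
Take p = |Q|, the number of DFA states.
Any string of length >= |Q| passes through |Q|+1 states while reading its first |Q| symbols,
so by pigeonhole some state repeats, giving the loop that can be pumped.
Here |Q| = 6
Therefore the proof uses p = 6

6


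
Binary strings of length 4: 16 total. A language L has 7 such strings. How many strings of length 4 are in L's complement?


Alphabet: {0,1}
String length: 4
Total strings of length 4 = 2^4 = 16
Strings in L = 7
Complement = total - |L|
= 16 - 7
= 9

9


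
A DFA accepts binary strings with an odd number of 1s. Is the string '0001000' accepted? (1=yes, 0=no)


DFA has 2 states: q_even (start, accept=no) and q_odd
Processing string '0001000' character by character:
  Position 0: read '0', 1-count=0 -> q_even (no change)
  Position 1: read '0', 1-count=0 -> q_even (no change)
  Position 2: read '0', 1-count=0 -> q_even (no change)
  Position 3: read '1', 1-count=1 -> q_odd
  Position 4: read '0', 1-count=1 -> q_odd (no change)
  Position 5: read '0', 1-count=1 -> q_odd (no change)
  Position 6: read '0', 1-count=1 -> q_odd (no change)
Final state: q_odd, total 1s = 1 (odd); the DFA requires an odd count -> accept

1


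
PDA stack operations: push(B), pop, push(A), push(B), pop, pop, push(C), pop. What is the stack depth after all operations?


Tracing stack operations:
  push(B) -> stack = [B], depth=1
  pop -> removed B, stack = [], depth=0
  push(A) -> stack = [A], depth=1
  push(B) -> stack = [A,B], depth=2
  pop -> removed B, stack = [A], depth=1
  pop -> removed A, stack = [], depth=0
  push(C) -> stack = [C], depth=1
  pop -> removed C, stack = [], depth=0
Final depth = 0

0


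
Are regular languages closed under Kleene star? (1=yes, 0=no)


Regular languages are closed under:
- Union (DFA product construction)
- Intersection (DFA product construction)
- Complement (swap accept/reject states)
- Concatenation (NFA construction)
- Kleene star (NFA construction)
Kleene star is in this list
Therefore: closed

1


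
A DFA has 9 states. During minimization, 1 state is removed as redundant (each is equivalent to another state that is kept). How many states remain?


Original DFA: 9 states
Redundant states removed: 1
Minimized states = original - removed
= 9 - 1
= 8

8


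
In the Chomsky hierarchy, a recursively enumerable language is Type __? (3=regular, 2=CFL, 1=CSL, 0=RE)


Chomsky hierarchy levels:
  Type 3: Regular (DFA/NFA/regex)
  Type 2: Context-free (PDA)
  Type 1: Context-sensitive
  Type 0: Recursively enumerable (TM)
'recursively enumerable' corresponds to Type 0

0


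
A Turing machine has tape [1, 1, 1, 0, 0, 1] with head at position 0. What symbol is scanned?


Tape: [1, 1, 1, 0, 0, 1]
Positions: 0 1 2 3 4 5
Values:    1 1 1 0 0 1
Head at position 0
tape[0] = 1

1


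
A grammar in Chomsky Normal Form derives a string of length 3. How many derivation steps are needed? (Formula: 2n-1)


Chomsky Normal Form derivation:
String length n = 3
Each step either:
  - Splits a nonterminal into two (n-1 such steps)
  - Converts a nonterminal to terminal (n such steps)
Total = (n-1) + n = 2n - 1
= 2(3) - 1
= 6 - 1
= 5

5


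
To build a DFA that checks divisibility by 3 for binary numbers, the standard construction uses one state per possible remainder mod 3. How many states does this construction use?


Divisibility by 3 is tracked via the remainder mod 3: 0, 1, ..., 2
The construction assigns one state to each remainder
Number of remainders = 3

3


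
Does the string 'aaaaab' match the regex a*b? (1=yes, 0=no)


Pattern: a*b
String: 'aaaaab'
Pattern requires: zero or more 'a's followed by exactly one 'b'
Found 5 leading 'a's
Remaining: 'b'
Remaining is exactly 'b' -> match
Result: 1

1


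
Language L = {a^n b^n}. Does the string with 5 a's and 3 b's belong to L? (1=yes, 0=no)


Language requires equal numbers of a's and b's
PDA pushes for each 'a', pops for each 'b'
Number of a's = 5
Number of b's = 3
5 != 3 -> Reject

0


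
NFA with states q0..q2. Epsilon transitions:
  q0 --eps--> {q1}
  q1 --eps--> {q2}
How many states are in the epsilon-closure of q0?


Starting from q0
Initialize closure = {q0}
Follow epsilon from q0 -> add q1
Follow epsilon from q1 -> add q2
Final closure: {q0, q1, q2}
Size = 3

3


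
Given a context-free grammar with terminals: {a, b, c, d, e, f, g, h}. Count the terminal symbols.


Terminal symbols: a, b, c, d, e, f, g, h
Counting each: a (#1), b (#2), c (#3), d (#4), e (#5), f (#6), g (#7), h (#8)
Total = 8

8


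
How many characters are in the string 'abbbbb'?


String: 'abbbbb'
Counting characters:
  'a' appears 1 time(s)
  'b' appears 5 time(s)
Total length = 1 + 5 = 6

6


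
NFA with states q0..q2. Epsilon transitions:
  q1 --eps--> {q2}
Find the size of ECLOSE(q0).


Starting from q0
Initialize closure = {q0}
q0 has no outgoing epsilon transitions -> nothing to add
Final closure: {q0}
Size = 1

1


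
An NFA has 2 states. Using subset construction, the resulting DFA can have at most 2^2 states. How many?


NFA has 2 states
Subset construction: each DFA state = subset of NFA states
Maximum subsets = 2^2
2^2 = 4

4


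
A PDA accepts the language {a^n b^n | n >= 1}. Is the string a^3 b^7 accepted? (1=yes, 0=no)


Language requires equal numbers of a's and b's
PDA pushes for each 'a', pops for each 'b'
Number of a's = 3
Number of b's = 7
3 != 7 -> Reject

0


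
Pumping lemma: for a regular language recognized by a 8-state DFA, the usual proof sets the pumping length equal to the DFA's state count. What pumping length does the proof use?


Pumping lemma for regular languages (standard proof):
Take p = |Q|, the number of DFA states.
Any string of length >= |Q| passes through |Q|+1 states while reading its first |Q| symbols,
so by pigeonhole some state repeats, giving the loop that can be pumped.
Here |Q| = 8
Therefore the proof uses p = 8

8


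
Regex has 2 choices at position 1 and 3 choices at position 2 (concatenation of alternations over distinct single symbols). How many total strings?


First group: 2 alternatives
Second group: 3 alternatives
Concatenation: each choice from group 1 pairs with each from group 2
Total = 2 x 3 = 6

6


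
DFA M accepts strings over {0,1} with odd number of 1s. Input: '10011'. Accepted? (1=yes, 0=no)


DFA has 2 states: q_even (start, accept=no) and q_odd
Processing string '10011' character by character:
  Position 0: read '1', 1-count=1 -> q_odd
  Position 1: read '0', 1-count=1 -> q_odd (no change)
  Position 2: read '0', 1-count=1 -> q_odd (no change)
  Position 3: read '1', 1-count=2 -> q_even
  Position 4: read '1', 1-count=3 -> q_odd
Final state: q_odd, total 1s = 3 (odd); the DFA requires an odd count -> accept

1
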